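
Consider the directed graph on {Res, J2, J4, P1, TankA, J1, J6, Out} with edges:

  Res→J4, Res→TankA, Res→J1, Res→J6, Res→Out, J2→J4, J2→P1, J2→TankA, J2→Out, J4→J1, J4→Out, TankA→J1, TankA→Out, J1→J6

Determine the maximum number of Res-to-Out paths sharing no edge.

3

Assign every edge capacity 1; by Menger, the answer equals the max flow.
Path Res→Out (+1); total 1.
Path Res→J4→Out (+1); total 2.
Path Res→TankA→Out (+1); total 3.
No residual Res→Out path; max flow = 3.
Certifying cut of size 3: {Res→J4, Res→Out, Res→TankA}.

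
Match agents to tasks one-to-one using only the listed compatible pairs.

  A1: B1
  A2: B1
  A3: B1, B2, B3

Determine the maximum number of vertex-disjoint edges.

2

Unit-capacity flow: source→left, listed edges, right→sink; max matching = max flow.
Augmenting path A1→B1 (+1); matched 1.
Augmenting path A3→B2 (+1); matched 2.
No augmenting path remains; maximum matching = 2.
König certificate: {A3, B1} is a vertex cover of size 2 (every listed pair touches it), so no matching can be larger.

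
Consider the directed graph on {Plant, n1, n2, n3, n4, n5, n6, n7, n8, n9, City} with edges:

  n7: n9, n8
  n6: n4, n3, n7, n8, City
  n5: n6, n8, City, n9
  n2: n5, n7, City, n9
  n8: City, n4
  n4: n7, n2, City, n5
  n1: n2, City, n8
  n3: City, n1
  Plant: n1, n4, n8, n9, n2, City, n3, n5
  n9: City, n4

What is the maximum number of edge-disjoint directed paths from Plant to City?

8

Assign every edge capacity 1; by Menger, the answer equals the max flow.
Path Plant→City (+1); total 1.
Path Plant→n1→City (+1); total 2.
Path Plant→n2→City (+1); total 3.
Path Plant→n3→City (+1); total 4.
Path Plant→n4→City (+1); total 5.
Path Plant→n5→City (+1); total 6.
Path Plant→n8→City (+1); total 7.
Path Plant→n9→City (+1); total 8.
No residual Plant→City path; max flow = 8.
Certifying cut of size 8: {Plant→City, Plant→n1, Plant→n2, Plant→n3, Plant→n4, Plant→n5, Plant→n8, Plant→n9}.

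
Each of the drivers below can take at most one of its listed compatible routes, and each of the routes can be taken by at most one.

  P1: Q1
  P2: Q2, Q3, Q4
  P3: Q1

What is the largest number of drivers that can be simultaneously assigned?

Unit-capacity flow: source→left, listed edges, right→sink; max matching = max flow.
Augmenting path P1→Q1 (+1); matched 1.
Augmenting path P2→Q2 (+1); matched 2.
No augmenting path remains; maximum matching = 2.
König certificate: {P2, Q1} is a vertex cover of size 2 (every listed pair touches it), so no matching can be larger.

2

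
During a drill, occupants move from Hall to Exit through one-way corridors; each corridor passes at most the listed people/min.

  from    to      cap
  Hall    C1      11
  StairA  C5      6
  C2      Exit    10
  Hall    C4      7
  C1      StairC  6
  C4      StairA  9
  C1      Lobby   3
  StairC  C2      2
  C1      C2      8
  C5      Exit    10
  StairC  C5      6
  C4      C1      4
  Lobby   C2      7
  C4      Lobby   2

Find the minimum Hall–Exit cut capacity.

Augment Hall→C1→C2→Exit: bottleneck 8, flow now 8.
Augment Hall→C4→StairA→C5→Exit: bottleneck 6, flow now 14.
Augment Hall→C4→Lobby→C2→Exit: bottleneck 1, flow now 15.
Augment Hall→C1→Lobby→C2→Exit: bottleneck 1, flow now 16.
Augment Hall→C1→StairC→C5→Exit: bottleneck 2, flow now 18.
No augmenting path remains; maximum flow = 18.
By max-flow min-cut, the minimum cut capacity equals the max flow.
In the residual graph, reachable from Hall: {Hall}.
Min-cut edges: Hall→C4 (7), Hall→C1 (11); capacity 7 + 11 = 18.

18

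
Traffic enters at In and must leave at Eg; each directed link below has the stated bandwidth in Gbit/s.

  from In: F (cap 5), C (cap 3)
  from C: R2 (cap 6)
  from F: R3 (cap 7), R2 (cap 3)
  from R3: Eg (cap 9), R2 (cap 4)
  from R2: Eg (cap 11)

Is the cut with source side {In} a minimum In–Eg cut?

Given cut capacity: 3 + 5 = 8.
Augment In→C→R2→Eg: bottleneck 3, flow now 3.
Augment In→F→R3→Eg: bottleneck 5, flow now 8.
No augmenting path remains; maximum flow = 8.
Cut capacity 8 equals the max flow, so it is a minimum cut.

Yes — it is a minimum cut (capacity 8).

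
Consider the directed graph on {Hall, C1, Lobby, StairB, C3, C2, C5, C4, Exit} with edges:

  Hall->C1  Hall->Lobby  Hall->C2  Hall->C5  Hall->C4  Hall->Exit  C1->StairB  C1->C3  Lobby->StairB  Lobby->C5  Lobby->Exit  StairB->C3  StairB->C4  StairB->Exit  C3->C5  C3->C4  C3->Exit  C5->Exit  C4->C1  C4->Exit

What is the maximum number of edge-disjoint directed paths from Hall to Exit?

5

Assign every edge capacity 1; by Menger, the answer equals the max flow.
Path Hall→Exit (+1); total 1.
Path Hall→Lobby→Exit (+1); total 2.
Path Hall→C5→Exit (+1); total 3.
Path Hall→C4→Exit (+1); total 4.
Path Hall→C1→StairB→Exit (+1); total 5.
No residual Hall→Exit path; max flow = 5.
Certifying cut of size 5: {Hall→C1, Hall→C4, Hall→C5, Hall→Exit, Hall→Lobby}.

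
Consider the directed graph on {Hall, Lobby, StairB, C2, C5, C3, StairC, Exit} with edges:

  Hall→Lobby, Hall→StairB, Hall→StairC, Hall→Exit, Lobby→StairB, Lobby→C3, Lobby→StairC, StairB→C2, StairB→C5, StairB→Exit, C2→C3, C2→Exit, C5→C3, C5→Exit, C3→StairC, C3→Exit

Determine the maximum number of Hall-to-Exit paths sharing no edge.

3

Assign every edge capacity 1; by Menger, the answer equals the max flow.
Path Hall→Exit (+1); total 1.
Path Hall→StairB→Exit (+1); total 2.
Path Hall→Lobby→C3→Exit (+1); total 3.
No residual Hall→Exit path; max flow = 3.
Certifying cut of size 3: {Hall→Exit, Hall→Lobby, Hall→StairB}.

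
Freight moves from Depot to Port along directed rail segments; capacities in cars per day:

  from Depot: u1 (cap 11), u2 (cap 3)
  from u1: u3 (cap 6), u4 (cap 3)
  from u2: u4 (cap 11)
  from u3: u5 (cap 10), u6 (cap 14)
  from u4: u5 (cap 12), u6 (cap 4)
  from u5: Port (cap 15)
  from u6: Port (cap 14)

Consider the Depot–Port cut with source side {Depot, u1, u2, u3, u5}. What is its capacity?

43

Edges leaving {Depot, u1, u2, u3, u5}: u1→u4 (3), u2→u4 (11), u3→u6 (14), u5→Port (15).
Cut capacity = 3 + 11 + 14 + 15 = 43.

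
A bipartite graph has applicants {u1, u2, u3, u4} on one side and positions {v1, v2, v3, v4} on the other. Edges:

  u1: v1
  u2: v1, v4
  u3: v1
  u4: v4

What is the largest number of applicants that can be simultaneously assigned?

Unit-capacity flow: source→left, listed edges, right→sink; max matching = max flow.
Augmenting path u1→v1 (+1); matched 1.
Augmenting path u2→v4 (+1); matched 2.
No augmenting path remains; maximum matching = 2.
König certificate: {v1, v4} is a vertex cover of size 2 (every listed pair touches it), so no matching can be larger.

2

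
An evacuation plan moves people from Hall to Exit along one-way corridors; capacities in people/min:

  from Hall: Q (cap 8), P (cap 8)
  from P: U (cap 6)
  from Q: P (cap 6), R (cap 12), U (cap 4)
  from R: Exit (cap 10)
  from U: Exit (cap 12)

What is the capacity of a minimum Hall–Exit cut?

Augment Hall→P→U→Exit: bottleneck 6, flow now 6.
Augment Hall→Q→R→Exit: bottleneck 8, flow now 14.
No augmenting path remains; maximum flow = 14.
By max-flow min-cut, the minimum cut capacity equals the max flow.
In the residual graph, reachable from Hall: {Hall, P}.
Min-cut edges: Hall→Q (8), P→U (6); capacity 8 + 6 = 14.

14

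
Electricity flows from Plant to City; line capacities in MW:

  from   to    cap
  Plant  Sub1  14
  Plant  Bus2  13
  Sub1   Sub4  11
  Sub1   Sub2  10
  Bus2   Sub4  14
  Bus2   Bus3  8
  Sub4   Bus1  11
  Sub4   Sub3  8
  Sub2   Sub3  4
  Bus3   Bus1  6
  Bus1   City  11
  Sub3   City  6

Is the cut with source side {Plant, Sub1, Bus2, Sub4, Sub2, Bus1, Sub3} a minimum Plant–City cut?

Given cut capacity: 8 + 11 + 6 = 25.
Augment Plant→Sub1→Sub4→Bus1→City: bottleneck 11, flow now 11.
Augment Plant→Sub1→Sub2→Sub3→City: bottleneck 3, flow now 14.
Augment Plant→Bus2→Sub4→Sub3→City: bottleneck 3, flow now 17.
No augmenting path remains; maximum flow = 17.
In the residual graph, reachable from Plant: {Plant, Sub1, Bus2, Sub4, Sub2, Bus3, Bus1, Sub3}.
Min-cut edges: Bus1→City (11), Sub3→City (6); capacity 11 + 6 = 17.
Cut capacity 25 exceeds the max flow 17, so it is not minimum.

No — its capacity is 25, but the minimum cut has capacity 17.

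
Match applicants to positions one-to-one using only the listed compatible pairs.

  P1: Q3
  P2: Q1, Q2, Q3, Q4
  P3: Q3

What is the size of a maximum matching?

2

Unit-capacity flow: source→left, listed edges, right→sink; max matching = max flow.
Augmenting path P1→Q3 (+1); matched 1.
Augmenting path P2→Q1 (+1); matched 2.
No augmenting path remains; maximum matching = 2.
König certificate: {P2, Q3} is a vertex cover of size 2 (every listed pair touches it), so no matching can be larger.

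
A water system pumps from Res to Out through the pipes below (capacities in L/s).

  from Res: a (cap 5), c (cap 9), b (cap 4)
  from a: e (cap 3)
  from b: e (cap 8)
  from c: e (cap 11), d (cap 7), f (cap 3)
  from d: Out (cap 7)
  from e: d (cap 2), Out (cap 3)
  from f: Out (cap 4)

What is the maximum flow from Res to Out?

13

Augment Res→a→e→Out: bottleneck 3, flow now 3.
Augment Res→c→d→Out: bottleneck 7, flow now 10.
Augment Res→c→f→Out: bottleneck 2, flow now 12.
Augment Res→b→e→d→c→f→Out: bottleneck 1, flow now 13. (uses reverse residual edge)
No augmenting path remains; maximum flow = 13.
In the residual graph, reachable from Res: {Res, a, b, c, d, e}.
Min-cut edges: c→f (3), d→Out (7), e→Out (3); capacity 3 + 7 + 3 = 13.
This cut is saturated, so no flow can exceed 13.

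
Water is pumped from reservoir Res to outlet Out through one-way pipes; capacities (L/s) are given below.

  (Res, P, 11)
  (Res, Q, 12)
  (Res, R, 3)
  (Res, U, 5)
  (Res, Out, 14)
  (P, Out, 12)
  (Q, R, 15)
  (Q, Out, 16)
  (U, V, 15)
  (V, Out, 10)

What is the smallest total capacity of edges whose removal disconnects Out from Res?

Augment Res→Out: bottleneck 14, flow now 14.
Augment Res→P→Out: bottleneck 11, flow now 25.
Augment Res→Q→Out: bottleneck 12, flow now 37.
Augment Res→U→V→Out: bottleneck 5, flow now 42.
No augmenting path remains; maximum flow = 42.
By max-flow min-cut, the minimum cut capacity equals the max flow.
In the residual graph, reachable from Res: {Res, R}.
Min-cut edges: Res→P (11), Res→Q (12), Res→U (5), Res→Out (14); capacity 11 + 12 + 5 + 14 = 42.

42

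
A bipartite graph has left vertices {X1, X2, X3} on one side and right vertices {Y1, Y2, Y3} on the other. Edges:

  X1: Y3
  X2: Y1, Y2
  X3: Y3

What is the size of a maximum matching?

Unit-capacity flow: source→left, listed edges, right→sink; max matching = max flow.
Augmenting path X1→Y3 (+1); matched 1.
Augmenting path X2→Y1 (+1); matched 2.
No augmenting path remains; maximum matching = 2.
König certificate: {X2, Y3} is a vertex cover of size 2 (every listed pair touches it), so no matching can be larger.

2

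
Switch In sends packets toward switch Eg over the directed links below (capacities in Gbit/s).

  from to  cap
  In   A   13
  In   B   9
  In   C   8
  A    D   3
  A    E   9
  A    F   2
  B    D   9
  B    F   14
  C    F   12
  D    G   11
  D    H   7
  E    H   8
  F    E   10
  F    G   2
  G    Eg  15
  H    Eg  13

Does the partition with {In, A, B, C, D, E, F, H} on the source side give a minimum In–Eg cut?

Given cut capacity: 11 + 2 + 13 = 26.
Augment In→A→D→G→Eg: bottleneck 3, flow now 3.
Augment In→A→E→H→Eg: bottleneck 8, flow now 11.
Augment In→A→F→G→Eg: bottleneck 2, flow now 13.
Augment In→B→D→G→Eg: bottleneck 8, flow now 21.
Augment In→B→D→H→Eg: bottleneck 1, flow now 22.
No augmenting path remains; maximum flow = 22.
In the residual graph, reachable from In: {In, A, C, E, F}.
Min-cut edges: In→B (9), A→D (3), E→H (8), F→G (2); capacity 9 + 3 + 8 + 2 = 22.
Cut capacity 26 exceeds the max flow 22, so it is not minimum.

No — its capacity is 26, but the minimum cut has capacity 22.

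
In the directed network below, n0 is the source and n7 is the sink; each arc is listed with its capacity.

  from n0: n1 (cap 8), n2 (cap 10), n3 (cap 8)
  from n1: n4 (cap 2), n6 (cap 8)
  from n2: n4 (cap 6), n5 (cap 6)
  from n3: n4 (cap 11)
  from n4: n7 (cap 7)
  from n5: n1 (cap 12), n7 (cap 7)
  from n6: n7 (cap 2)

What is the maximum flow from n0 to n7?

15

Augment n0→n1→n4→n7: bottleneck 2, flow now 2.
Augment n0→n1→n6→n7: bottleneck 2, flow now 4.
Augment n0→n2→n4→n7: bottleneck 5, flow now 9.
Augment n0→n2→n5→n7: bottleneck 5, flow now 14.
Augment n0→n3→n4→n2→n5→n7: bottleneck 1, flow now 15. (uses reverse residual edge)
No augmenting path remains; maximum flow = 15.
In the residual graph, reachable from n0: {n0, n1, n2, n3, n4, n6}.
Min-cut edges: n2→n5 (6), n4→n7 (7), n6→n7 (2); capacity 6 + 7 + 2 = 15.
This cut is saturated, so no flow can exceed 15.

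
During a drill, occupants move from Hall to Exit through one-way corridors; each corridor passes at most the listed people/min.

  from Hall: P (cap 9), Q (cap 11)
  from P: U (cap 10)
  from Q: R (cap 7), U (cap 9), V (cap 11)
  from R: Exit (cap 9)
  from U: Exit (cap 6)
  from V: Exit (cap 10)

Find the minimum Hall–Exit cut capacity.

17

Augment Hall→P→U→Exit: bottleneck 6, flow now 6.
Augment Hall→Q→R→Exit: bottleneck 7, flow now 13.
Augment Hall→Q→V→Exit: bottleneck 4, flow now 17.
No augmenting path remains; maximum flow = 17.
By max-flow min-cut, the minimum cut capacity equals the max flow.
In the residual graph, reachable from Hall: {Hall, P, U}.
Min-cut edges: Hall→Q (11), U→Exit (6); capacity 11 + 6 = 17.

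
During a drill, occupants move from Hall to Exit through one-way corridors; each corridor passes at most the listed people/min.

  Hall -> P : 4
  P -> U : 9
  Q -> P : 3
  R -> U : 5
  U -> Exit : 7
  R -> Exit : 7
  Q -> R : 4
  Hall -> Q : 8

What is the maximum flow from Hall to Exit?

Augment Hall→P→U→Exit: bottleneck 4, flow now 4.
Augment Hall→Q→R→Exit: bottleneck 4, flow now 8.
Augment Hall→Q→P→U→Exit: bottleneck 3, flow now 11.
No augmenting path remains; maximum flow = 11.
In the residual graph, reachable from Hall: {Hall, Q}.
Min-cut edges: Hall→P (4), Q→P (3), Q→R (4); capacity 4 + 3 + 4 = 11.
This cut is saturated, so no flow can exceed 11.

11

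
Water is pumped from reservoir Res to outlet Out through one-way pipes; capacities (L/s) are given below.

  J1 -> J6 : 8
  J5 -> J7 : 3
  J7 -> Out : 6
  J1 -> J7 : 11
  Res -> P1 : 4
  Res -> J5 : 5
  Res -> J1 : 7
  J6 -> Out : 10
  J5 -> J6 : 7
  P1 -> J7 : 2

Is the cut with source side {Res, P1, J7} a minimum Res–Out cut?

Given cut capacity: 5 + 7 + 6 = 18.
Augment Res→J5→J7→Out: bottleneck 3, flow now 3.
Augment Res→J5→J6→Out: bottleneck 2, flow now 5.
Augment Res→P1→J7→Out: bottleneck 2, flow now 7.
Augment Res→J1→J7→Out: bottleneck 1, flow now 8.
Augment Res→J1→J6→Out: bottleneck 6, flow now 14.
No augmenting path remains; maximum flow = 14.
In the residual graph, reachable from Res: {Res, P1}.
Min-cut edges: Res→J5 (5), Res→J1 (7), P1→J7 (2); capacity 5 + 7 + 2 = 14.
Cut capacity 18 exceeds the max flow 14, so it is not minimum.

No — its capacity is 18, but the minimum cut has capacity 14.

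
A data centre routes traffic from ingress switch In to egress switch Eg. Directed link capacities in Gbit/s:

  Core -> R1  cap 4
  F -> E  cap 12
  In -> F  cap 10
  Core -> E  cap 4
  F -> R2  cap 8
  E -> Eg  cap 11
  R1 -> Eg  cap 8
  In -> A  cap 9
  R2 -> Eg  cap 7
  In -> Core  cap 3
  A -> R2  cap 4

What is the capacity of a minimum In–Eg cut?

17

Augment In→F→E→Eg: bottleneck 10, flow now 10.
Augment In→Core→R1→Eg: bottleneck 3, flow now 13.
Augment In→A→R2→Eg: bottleneck 4, flow now 17.
No augmenting path remains; maximum flow = 17.
By max-flow min-cut, the minimum cut capacity equals the max flow.
In the residual graph, reachable from In: {In, A}.
Min-cut edges: In→F (10), In→Core (3), A→R2 (4); capacity 10 + 3 + 4 = 17.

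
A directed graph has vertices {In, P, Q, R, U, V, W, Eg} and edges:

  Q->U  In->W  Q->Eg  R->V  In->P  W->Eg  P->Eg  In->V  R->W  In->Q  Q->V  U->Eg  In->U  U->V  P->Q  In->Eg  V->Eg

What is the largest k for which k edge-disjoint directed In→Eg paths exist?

6

Assign every edge capacity 1; by Menger, the answer equals the max flow.
Path In→Eg (+1); total 1.
Path In→P→Eg (+1); total 2.
Path In→Q→Eg (+1); total 3.
Path In→U→Eg (+1); total 4.
Path In→V→Eg (+1); total 5.
Path In→W→Eg (+1); total 6.
No residual In→Eg path; max flow = 6.
Certifying cut of size 6: {In→Eg, In→P, In→Q, In→U, In→V, In→W}.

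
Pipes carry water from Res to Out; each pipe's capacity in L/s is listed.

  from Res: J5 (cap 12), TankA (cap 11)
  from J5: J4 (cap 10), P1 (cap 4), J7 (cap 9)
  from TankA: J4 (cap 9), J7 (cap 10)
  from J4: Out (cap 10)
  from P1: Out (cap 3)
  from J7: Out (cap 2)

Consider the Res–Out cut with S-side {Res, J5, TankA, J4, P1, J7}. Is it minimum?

Yes — it is a minimum cut (capacity 15).

Given cut capacity: 10 + 3 + 2 = 15.
Augment Res→J5→J4→Out: bottleneck 10, flow now 10.
Augment Res→J5→P1→Out: bottleneck 2, flow now 12.
Augment Res→TankA→J7→Out: bottleneck 2, flow now 14.
Augment Res→TankA→J4→J5→P1→Out: bottleneck 1, flow now 15. (uses reverse residual edge)
No augmenting path remains; maximum flow = 15.
Cut capacity 15 equals the max flow, so it is a minimum cut.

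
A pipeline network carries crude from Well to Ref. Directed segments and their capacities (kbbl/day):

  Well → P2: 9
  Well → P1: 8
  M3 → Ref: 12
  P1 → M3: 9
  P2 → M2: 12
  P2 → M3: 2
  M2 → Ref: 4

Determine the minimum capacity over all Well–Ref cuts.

14

Augment Well→P2→M3→Ref: bottleneck 2, flow now 2.
Augment Well→P2→M2→Ref: bottleneck 4, flow now 6.
Augment Well→P1→M3→Ref: bottleneck 8, flow now 14.
No augmenting path remains; maximum flow = 14.
By max-flow min-cut, the minimum cut capacity equals the max flow.
In the residual graph, reachable from Well: {Well, P2, M2}.
Min-cut edges: Well→P1 (8), P2→M3 (2), M2→Ref (4); capacity 8 + 2 + 4 = 14.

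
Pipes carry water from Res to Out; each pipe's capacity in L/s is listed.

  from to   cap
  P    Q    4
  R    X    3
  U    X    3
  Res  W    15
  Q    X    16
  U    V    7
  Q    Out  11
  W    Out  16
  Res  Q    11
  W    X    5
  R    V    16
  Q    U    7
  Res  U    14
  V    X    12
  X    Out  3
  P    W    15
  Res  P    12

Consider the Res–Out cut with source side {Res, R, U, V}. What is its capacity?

Edges leaving {Res, R, U, V}: Res→P (12), Res→Q (11), Res→W (15), R→X (3), U→X (3), V→X (12).
Cut capacity = 12 + 11 + 15 + 3 + 3 + 12 = 56.

56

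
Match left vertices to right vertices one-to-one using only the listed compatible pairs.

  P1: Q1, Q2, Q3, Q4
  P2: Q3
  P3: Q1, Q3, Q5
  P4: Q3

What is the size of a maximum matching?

3

Unit-capacity flow: source→left, listed edges, right→sink; max matching = max flow.
Augmenting path P1→Q1 (+1); matched 1.
Augmenting path P2→Q3 (+1); matched 2.
Augmenting path P3→Q5 (+1); matched 3.
No augmenting path remains; maximum matching = 3.
König certificate: {P1, P3, Q3} is a vertex cover of size 3 (every listed pair touches it), so no matching can be larger.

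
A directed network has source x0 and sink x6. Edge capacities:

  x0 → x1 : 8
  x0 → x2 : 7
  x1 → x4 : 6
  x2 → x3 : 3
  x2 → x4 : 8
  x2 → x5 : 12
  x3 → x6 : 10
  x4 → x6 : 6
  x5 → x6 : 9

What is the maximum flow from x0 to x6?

13

Augment x0→x1→x4→x6: bottleneck 6, flow now 6.
Augment x0→x2→x3→x6: bottleneck 3, flow now 9.
Augment x0→x2→x5→x6: bottleneck 4, flow now 13.
No augmenting path remains; maximum flow = 13.
In the residual graph, reachable from x0: {x0, x1}.
Min-cut edges: x0→x2 (7), x1→x4 (6); capacity 7 + 6 = 13.
This cut is saturated, so no flow can exceed 13.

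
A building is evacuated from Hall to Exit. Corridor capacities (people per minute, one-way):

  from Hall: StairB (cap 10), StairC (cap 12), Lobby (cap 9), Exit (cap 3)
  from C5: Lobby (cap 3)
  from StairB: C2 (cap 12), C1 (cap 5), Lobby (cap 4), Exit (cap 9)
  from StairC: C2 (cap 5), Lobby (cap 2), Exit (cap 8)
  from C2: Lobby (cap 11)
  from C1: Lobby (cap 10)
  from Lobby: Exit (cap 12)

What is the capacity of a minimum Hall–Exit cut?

Augment Hall→Exit: bottleneck 3, flow now 3.
Augment Hall→StairB→Exit: bottleneck 9, flow now 12.
Augment Hall→StairC→Exit: bottleneck 8, flow now 20.
Augment Hall→Lobby→Exit: bottleneck 9, flow now 29.
Augment Hall→StairB→Lobby→Exit: bottleneck 1, flow now 30.
Augment Hall→StairC→Lobby→Exit: bottleneck 2, flow now 32.
No augmenting path remains; maximum flow = 32.
By max-flow min-cut, the minimum cut capacity equals the max flow.
In the residual graph, reachable from Hall: {Hall, StairB, StairC, C2, C1, Lobby}.
Min-cut edges: Hall→Exit (3), StairB→Exit (9), StairC→Exit (8), Lobby→Exit (12); capacity 3 + 9 + 8 + 12 = 32.

32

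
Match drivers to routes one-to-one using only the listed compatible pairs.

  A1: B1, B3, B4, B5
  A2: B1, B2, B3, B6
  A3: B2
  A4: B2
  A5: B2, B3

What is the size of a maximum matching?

Unit-capacity flow: source→left, listed edges, right→sink; max matching = max flow.
Augmenting path A1→B1 (+1); matched 1.
Augmenting path A2→B2 (+1); matched 2.
Augmenting path A5→B3 (+1); matched 3.
Augmenting path A3→B2→A2→B6 (+1); matched 4.
No augmenting path remains; maximum matching = 4.
König certificate: {A1, A2, A5, B2} is a vertex cover of size 4 (every listed pair touches it), so no matching can be larger.

4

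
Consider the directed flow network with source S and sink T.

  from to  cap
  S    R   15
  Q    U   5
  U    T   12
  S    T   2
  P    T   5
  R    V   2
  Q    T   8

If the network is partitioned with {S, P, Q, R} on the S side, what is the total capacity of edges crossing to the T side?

22

Edges leaving {S, P, Q, R}: S→T (2), P→T (5), Q→U (5), Q→T (8), R→V (2).
Cut capacity = 2 + 5 + 5 + 8 + 2 = 22.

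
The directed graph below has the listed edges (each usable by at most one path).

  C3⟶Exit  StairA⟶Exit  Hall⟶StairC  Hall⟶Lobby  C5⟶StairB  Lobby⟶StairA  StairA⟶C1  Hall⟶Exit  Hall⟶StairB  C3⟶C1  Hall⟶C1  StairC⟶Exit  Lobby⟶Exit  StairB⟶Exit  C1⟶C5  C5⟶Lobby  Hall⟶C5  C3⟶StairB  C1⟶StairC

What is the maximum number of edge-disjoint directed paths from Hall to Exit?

5

Assign every edge capacity 1; by Menger, the answer equals the max flow.
Path Hall→Exit (+1); total 1.
Path Hall→Lobby→Exit (+1); total 2.
Path Hall→StairB→Exit (+1); total 3.
Path Hall→StairC→Exit (+1); total 4.
Path Hall→C5→Lobby→StairA→Exit (+1); total 5.
No residual Hall→Exit path; max flow = 5.
Certifying cut of size 5: {C5→Lobby, Hall→Exit, Hall→Lobby, StairB→Exit, StairC→Exit}.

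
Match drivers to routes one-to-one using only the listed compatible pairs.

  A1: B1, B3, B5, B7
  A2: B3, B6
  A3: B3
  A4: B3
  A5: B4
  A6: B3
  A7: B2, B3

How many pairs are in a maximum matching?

Unit-capacity flow: source→left, listed edges, right→sink; max matching = max flow.
Augmenting path A1→B1 (+1); matched 1.
Augmenting path A2→B3 (+1); matched 2.
Augmenting path A5→B4 (+1); matched 3.
Augmenting path A7→B2 (+1); matched 4.
Augmenting path A3→B3→A2→B6 (+1); matched 5.
No augmenting path remains; maximum matching = 5.
König certificate: {A1, A2, A5, A7, B3} is a vertex cover of size 5 (every listed pair touches it), so no matching can be larger.

5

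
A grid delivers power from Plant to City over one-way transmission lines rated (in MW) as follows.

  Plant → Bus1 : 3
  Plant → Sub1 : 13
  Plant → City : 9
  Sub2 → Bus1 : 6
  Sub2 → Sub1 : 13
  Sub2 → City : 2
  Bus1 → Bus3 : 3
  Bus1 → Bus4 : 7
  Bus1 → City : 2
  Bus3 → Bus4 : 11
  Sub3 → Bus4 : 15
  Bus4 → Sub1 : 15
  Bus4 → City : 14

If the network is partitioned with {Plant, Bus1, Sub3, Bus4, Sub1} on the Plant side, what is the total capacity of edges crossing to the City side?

28

Edges leaving {Plant, Bus1, Sub3, Bus4, Sub1}: Plant→City (9), Bus1→Bus3 (3), Bus1→City (2), Bus4→City (14).
Cut capacity = 9 + 3 + 2 + 14 = 28.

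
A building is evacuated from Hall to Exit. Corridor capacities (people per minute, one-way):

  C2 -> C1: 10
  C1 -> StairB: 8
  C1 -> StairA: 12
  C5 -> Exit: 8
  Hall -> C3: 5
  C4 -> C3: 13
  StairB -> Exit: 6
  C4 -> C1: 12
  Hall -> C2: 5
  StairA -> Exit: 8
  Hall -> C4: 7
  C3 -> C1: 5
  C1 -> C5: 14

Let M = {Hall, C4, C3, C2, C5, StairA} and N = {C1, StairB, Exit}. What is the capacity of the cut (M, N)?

Edges leaving {Hall, C4, C3, C2, C5, StairA}: C4→C1 (12), C3→C1 (5), C2→C1 (10), C5→Exit (8), StairA→Exit (8).
Cut capacity = 12 + 5 + 10 + 8 + 8 = 43.

43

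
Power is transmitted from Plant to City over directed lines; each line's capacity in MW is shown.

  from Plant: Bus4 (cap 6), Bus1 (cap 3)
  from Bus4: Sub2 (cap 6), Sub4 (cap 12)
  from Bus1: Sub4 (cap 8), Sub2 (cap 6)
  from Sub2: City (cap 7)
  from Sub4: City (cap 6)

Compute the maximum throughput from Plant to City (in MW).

Augment Plant→Bus4→Sub2→City: bottleneck 6, flow now 6.
Augment Plant→Bus1→Sub2→City: bottleneck 1, flow now 7.
Augment Plant→Bus1→Sub4→City: bottleneck 2, flow now 9.
No augmenting path remains; maximum flow = 9.
In the residual graph, reachable from Plant: {Plant}.
Min-cut edges: Plant→Bus4 (6), Plant→Bus1 (3); capacity 6 + 3 = 9.
This cut is saturated, so no flow can exceed 9.

9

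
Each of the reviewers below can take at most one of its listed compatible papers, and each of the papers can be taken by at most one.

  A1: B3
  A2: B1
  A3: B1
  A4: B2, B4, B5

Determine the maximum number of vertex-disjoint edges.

Unit-capacity flow: source→left, listed edges, right→sink; max matching = max flow.
Augmenting path A1→B3 (+1); matched 1.
Augmenting path A2→B1 (+1); matched 2.
Augmenting path A4→B2 (+1); matched 3.
No augmenting path remains; maximum matching = 3.
König certificate: {A1, A4, B1} is a vertex cover of size 3 (every listed pair touches it), so no matching can be larger.

3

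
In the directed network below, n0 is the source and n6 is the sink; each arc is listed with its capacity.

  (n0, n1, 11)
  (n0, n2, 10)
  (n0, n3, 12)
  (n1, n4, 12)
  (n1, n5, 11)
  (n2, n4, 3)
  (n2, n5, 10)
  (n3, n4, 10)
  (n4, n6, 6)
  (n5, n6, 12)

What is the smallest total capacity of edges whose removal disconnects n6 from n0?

Augment n0→n1→n4→n6: bottleneck 6, flow now 6.
Augment n0→n1→n5→n6: bottleneck 5, flow now 11.
Augment n0→n2→n5→n6: bottleneck 7, flow now 18.
No augmenting path remains; maximum flow = 18.
By max-flow min-cut, the minimum cut capacity equals the max flow.
In the residual graph, reachable from n0: {n0, n1, n2, n3, n4, n5}.
Min-cut edges: n4→n6 (6), n5→n6 (12); capacity 6 + 12 = 18.

18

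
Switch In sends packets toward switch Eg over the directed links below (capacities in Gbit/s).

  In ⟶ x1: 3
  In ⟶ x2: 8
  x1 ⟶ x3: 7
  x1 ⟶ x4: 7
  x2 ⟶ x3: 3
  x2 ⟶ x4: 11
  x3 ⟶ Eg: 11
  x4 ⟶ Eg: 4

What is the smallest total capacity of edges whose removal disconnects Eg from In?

10

Augment In→x1→x3→Eg: bottleneck 3, flow now 3.
Augment In→x2→x3→Eg: bottleneck 3, flow now 6.
Augment In→x2→x4→Eg: bottleneck 4, flow now 10.
No augmenting path remains; maximum flow = 10.
By max-flow min-cut, the minimum cut capacity equals the max flow.
In the residual graph, reachable from In: {In, x2, x4}.
Min-cut edges: In→x1 (3), x2→x3 (3), x4→Eg (4); capacity 3 + 3 + 4 = 10.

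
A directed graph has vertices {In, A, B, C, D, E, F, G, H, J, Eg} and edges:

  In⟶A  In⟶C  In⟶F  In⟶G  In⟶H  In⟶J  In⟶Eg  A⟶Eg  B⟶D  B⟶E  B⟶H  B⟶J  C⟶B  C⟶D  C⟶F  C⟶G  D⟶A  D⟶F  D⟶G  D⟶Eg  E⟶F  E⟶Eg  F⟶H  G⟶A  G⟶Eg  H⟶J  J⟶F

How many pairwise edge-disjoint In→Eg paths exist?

4

Assign every edge capacity 1; by Menger, the answer equals the max flow.
Path In→Eg (+1); total 1.
Path In→A→Eg (+1); total 2.
Path In→G→Eg (+1); total 3.
Path In→C→D→Eg (+1); total 4.
No residual In→Eg path; max flow = 4.
Certifying cut of size 4: {In→A, In→C, In→Eg, In→G}.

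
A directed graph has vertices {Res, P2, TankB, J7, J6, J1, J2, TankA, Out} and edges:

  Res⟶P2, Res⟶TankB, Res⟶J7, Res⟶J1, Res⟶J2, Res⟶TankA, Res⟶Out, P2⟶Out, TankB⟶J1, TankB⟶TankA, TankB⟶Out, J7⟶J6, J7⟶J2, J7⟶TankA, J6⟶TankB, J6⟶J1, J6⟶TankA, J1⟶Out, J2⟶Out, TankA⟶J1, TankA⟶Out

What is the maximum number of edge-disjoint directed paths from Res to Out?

6

Assign every edge capacity 1; by Menger, the answer equals the max flow.
Path Res→Out (+1); total 1.
Path Res→P2→Out (+1); total 2.
Path Res→TankB→Out (+1); total 3.
Path Res→J1→Out (+1); total 4.
Path Res→J2→Out (+1); total 5.
Path Res→TankA→Out (+1); total 6.
No residual Res→Out path; max flow = 6.
Certifying cut of size 6: {J1→Out, J2→Out, Res→Out, Res→P2, TankA→Out, TankB→Out}.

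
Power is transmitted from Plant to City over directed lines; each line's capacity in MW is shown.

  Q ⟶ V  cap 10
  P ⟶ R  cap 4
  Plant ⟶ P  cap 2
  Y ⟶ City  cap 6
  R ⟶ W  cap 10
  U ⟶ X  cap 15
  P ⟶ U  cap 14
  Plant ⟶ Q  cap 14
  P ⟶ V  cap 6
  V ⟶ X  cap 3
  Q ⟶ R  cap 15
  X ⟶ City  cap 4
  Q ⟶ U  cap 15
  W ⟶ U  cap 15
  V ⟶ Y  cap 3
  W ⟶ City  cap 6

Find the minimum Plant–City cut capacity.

Augment Plant→P→R→W→City: bottleneck 2, flow now 2.
Augment Plant→Q→R→W→City: bottleneck 4, flow now 6.
Augment Plant→Q→U→X→City: bottleneck 4, flow now 10.
Augment Plant→Q→V→Y→City: bottleneck 3, flow now 13.
No augmenting path remains; maximum flow = 13.
By max-flow min-cut, the minimum cut capacity equals the max flow.
In the residual graph, reachable from Plant: {Plant, P, Q, R, U, V, W, X}.
Min-cut edges: V→Y (3), W→City (6), X→City (4); capacity 3 + 6 + 4 = 13.

13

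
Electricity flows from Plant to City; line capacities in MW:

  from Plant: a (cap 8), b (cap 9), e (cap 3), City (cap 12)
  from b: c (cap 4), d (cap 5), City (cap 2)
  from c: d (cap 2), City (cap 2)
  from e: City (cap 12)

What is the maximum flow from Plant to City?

19

Augment Plant→City: bottleneck 12, flow now 12.
Augment Plant→b→City: bottleneck 2, flow now 14.
Augment Plant→e→City: bottleneck 3, flow now 17.
Augment Plant→b→c→City: bottleneck 2, flow now 19.
No augmenting path remains; maximum flow = 19.
In the residual graph, reachable from Plant: {Plant, a, b, c, d}.
Min-cut edges: Plant→e (3), Plant→City (12), b→City (2), c→City (2); capacity 3 + 12 + 2 + 2 = 19.
This cut is saturated, so no flow can exceed 19.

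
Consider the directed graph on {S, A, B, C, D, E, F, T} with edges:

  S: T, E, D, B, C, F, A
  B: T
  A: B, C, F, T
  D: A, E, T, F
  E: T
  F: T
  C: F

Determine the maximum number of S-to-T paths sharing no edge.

Assign every edge capacity 1; by Menger, the answer equals the max flow.
Path S→T (+1); total 1.
Path S→A→T (+1); total 2.
Path S→B→T (+1); total 3.
Path S→D→T (+1); total 4.
Path S→E→T (+1); total 5.
Path S→F→T (+1); total 6.
No residual S→T path; max flow = 6.
Certifying cut of size 6: {F→T, S→A, S→B, S→D, S→E, S→T}.

6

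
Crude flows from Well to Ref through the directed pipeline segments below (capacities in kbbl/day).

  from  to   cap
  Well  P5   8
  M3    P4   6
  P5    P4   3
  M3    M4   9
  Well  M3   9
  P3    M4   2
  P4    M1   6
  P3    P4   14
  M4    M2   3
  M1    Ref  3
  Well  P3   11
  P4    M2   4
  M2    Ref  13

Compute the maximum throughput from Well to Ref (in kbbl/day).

Augment Well→P3→M4→M2→Ref: bottleneck 2, flow now 2.
Augment Well→P3→P4→M1→Ref: bottleneck 3, flow now 5.
Augment Well→P3→P4→M2→Ref: bottleneck 4, flow now 9.
Augment Well→M3→M4→M2→Ref: bottleneck 1, flow now 10.
No augmenting path remains; maximum flow = 10.
In the residual graph, reachable from Well: {Well, P3, P5, M3, M4, P4, M1}.
Min-cut edges: M4→M2 (3), P4→M2 (4), M1→Ref (3); capacity 3 + 4 + 3 = 10.
This cut is saturated, so no flow can exceed 10.

10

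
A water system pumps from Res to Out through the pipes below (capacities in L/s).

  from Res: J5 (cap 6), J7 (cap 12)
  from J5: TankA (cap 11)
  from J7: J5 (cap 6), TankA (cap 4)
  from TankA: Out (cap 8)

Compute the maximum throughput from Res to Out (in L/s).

8

Augment Res→J5→TankA→Out: bottleneck 6, flow now 6.
Augment Res→J7→TankA→Out: bottleneck 2, flow now 8.
No augmenting path remains; maximum flow = 8.
In the residual graph, reachable from Res: {Res, J5, J7, TankA}.
Min-cut edges: TankA→Out (8); capacity 8 = 8.
This cut is saturated, so no flow can exceed 8.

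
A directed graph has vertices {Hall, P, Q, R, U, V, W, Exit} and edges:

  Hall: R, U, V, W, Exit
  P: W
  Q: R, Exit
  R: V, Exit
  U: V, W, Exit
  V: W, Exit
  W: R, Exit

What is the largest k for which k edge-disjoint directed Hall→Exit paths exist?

5

Assign every edge capacity 1; by Menger, the answer equals the max flow.
Path Hall→Exit (+1); total 1.
Path Hall→R→Exit (+1); total 2.
Path Hall→U→Exit (+1); total 3.
Path Hall→V→Exit (+1); total 4.
Path Hall→W→Exit (+1); total 5.
No residual Hall→Exit path; max flow = 5.
Certifying cut of size 5: {Hall→Exit, Hall→R, Hall→U, Hall→V, Hall→W}.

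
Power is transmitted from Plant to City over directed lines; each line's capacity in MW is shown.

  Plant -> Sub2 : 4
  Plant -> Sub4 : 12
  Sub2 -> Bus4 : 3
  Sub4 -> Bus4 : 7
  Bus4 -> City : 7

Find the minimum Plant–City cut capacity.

Augment Plant→Sub2→Bus4→City: bottleneck 3, flow now 3.
Augment Plant→Sub4→Bus4→City: bottleneck 4, flow now 7.
No augmenting path remains; maximum flow = 7.
By max-flow min-cut, the minimum cut capacity equals the max flow.
In the residual graph, reachable from Plant: {Plant, Sub2, Sub4, Bus4}.
Min-cut edges: Bus4→City (7); capacity 7 = 7.

7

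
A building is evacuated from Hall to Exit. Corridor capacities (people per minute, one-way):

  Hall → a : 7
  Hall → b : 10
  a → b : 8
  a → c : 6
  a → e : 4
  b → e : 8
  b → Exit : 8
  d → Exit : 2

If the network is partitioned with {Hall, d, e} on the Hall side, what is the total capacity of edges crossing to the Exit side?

19

Edges leaving {Hall, d, e}: Hall→a (7), Hall→b (10), d→Exit (2).
Cut capacity = 7 + 10 + 2 = 19.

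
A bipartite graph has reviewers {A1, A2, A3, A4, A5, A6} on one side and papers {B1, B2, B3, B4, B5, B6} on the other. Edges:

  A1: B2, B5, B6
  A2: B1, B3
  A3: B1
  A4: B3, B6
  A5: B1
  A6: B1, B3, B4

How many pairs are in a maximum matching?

5

Unit-capacity flow: source→left, listed edges, right→sink; max matching = max flow.
Augmenting path A1→B2 (+1); matched 1.
Augmenting path A2→B1 (+1); matched 2.
Augmenting path A4→B3 (+1); matched 3.
Augmenting path A6→B4 (+1); matched 4.
Augmenting path A3→B1→A2→B3→A4→B6 (+1); matched 5.
No augmenting path remains; maximum matching = 5.
König certificate: {A1, A2, A4, A6, B1} is a vertex cover of size 5 (every listed pair touches it), so no matching can be larger.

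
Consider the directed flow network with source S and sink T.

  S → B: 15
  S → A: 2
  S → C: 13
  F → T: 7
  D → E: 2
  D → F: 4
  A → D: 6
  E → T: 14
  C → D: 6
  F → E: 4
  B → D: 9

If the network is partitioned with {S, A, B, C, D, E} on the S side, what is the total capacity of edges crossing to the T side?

Edges leaving {S, A, B, C, D, E}: D→F (4), E→T (14).
Cut capacity = 4 + 14 = 18.

18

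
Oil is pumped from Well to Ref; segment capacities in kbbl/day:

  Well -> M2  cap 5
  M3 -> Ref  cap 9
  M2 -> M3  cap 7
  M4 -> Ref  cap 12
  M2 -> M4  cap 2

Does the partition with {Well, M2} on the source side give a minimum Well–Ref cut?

Given cut capacity: 2 + 7 = 9.
Augment Well→M2→M4→Ref: bottleneck 2, flow now 2.
Augment Well→M2→M3→Ref: bottleneck 3, flow now 5.
No augmenting path remains; maximum flow = 5.
In the residual graph, reachable from Well: {Well}.
Min-cut edges: Well→M2 (5); capacity 5 = 5.
Cut capacity 9 exceeds the max flow 5, so it is not minimum.

No — its capacity is 9, but the minimum cut has capacity 5.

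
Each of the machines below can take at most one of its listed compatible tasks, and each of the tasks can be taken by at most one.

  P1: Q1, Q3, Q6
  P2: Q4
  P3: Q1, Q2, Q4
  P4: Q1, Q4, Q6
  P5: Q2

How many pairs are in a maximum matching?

Unit-capacity flow: source→left, listed edges, right→sink; max matching = max flow.
Augmenting path P1→Q1 (+1); matched 1.
Augmenting path P2→Q4 (+1); matched 2.
Augmenting path P3→Q2 (+1); matched 3.
Augmenting path P4→Q6 (+1); matched 4.
Augmenting path P5→Q2→P3→Q1→P1→Q3 (+1); matched 5.
No augmenting path remains; maximum matching = 5.
König certificate: {P1, P2, P3, P4, P5} is a vertex cover of size 5 (every listed pair touches it), so no matching can be larger.

5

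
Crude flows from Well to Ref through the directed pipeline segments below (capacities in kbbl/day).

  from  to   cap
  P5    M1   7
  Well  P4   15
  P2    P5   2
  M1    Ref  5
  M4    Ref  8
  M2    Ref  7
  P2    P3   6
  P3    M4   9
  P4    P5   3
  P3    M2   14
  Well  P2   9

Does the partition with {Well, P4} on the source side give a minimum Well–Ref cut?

Given cut capacity: 9 + 3 = 12.
Augment Well→P2→P3→M4→Ref: bottleneck 6, flow now 6.
Augment Well→P2→P5→M1→Ref: bottleneck 2, flow now 8.
Augment Well→P4→P5→M1→Ref: bottleneck 3, flow now 11.
No augmenting path remains; maximum flow = 11.
In the residual graph, reachable from Well: {Well, P2, P4}.
Min-cut edges: P2→P3 (6), P2→P5 (2), P4→P5 (3); capacity 6 + 2 + 3 = 11.
Cut capacity 12 exceeds the max flow 11, so it is not minimum.

No — its capacity is 12, but the minimum cut has capacity 11.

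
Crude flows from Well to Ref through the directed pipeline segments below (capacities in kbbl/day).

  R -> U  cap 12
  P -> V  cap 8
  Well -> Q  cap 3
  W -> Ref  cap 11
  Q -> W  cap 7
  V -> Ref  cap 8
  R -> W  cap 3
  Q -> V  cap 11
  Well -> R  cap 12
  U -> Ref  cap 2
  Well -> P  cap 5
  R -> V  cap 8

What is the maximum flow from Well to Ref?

16

Augment Well→P→V→Ref: bottleneck 5, flow now 5.
Augment Well→Q→V→Ref: bottleneck 3, flow now 8.
Augment Well→R→U→Ref: bottleneck 2, flow now 10.
Augment Well→R→W→Ref: bottleneck 3, flow now 13.
Augment Well→R→V→Q→W→Ref: bottleneck 3, flow now 16. (uses reverse residual edge)
No augmenting path remains; maximum flow = 16.
In the residual graph, reachable from Well: {Well, P, R, U, V}.
Min-cut edges: Well→Q (3), R→W (3), U→Ref (2), V→Ref (8); capacity 3 + 3 + 2 + 8 = 16.
This cut is saturated, so no flow can exceed 16.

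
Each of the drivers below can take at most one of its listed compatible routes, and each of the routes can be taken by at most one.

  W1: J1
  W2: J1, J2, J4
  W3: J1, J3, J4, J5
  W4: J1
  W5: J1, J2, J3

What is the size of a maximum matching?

Unit-capacity flow: source→left, listed edges, right→sink; max matching = max flow.
Augmenting path W1→J1 (+1); matched 1.
Augmenting path W2→J2 (+1); matched 2.
Augmenting path W3→J3 (+1); matched 3.
Augmenting path W5→J2→W2→J4 (+1); matched 4.
No augmenting path remains; maximum matching = 4.
König certificate: {W2, W3, W5, J1} is a vertex cover of size 4 (every listed pair touches it), so no matching can be larger.

4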